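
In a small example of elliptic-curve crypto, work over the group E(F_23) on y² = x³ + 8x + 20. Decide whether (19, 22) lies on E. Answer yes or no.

no

y² = 22² ≡ 1; x³ + 8x + 20 = 7031 ≡ 16 (mod 23). 1 ≠ 16.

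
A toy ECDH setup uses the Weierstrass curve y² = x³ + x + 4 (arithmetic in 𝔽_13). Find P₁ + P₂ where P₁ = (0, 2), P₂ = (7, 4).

(9, 1)

(0, 2) + (7, 4). λ = (4 - 2)/(7 - 0) ≡ 2/7 mod 13. 7⁻¹ ≡ 2 (mod 13) since 7·2 = 14 ≡ 1, so λ ≡ 4.
  x = λ² - 0 - 7 = 16 - 7 ≡ 9; y = λ·(0 - 9) - 2 ≡ 1. → (9, 1)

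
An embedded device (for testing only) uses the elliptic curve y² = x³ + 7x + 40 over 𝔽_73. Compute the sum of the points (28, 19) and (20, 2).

(28, 19) + (20, 2). λ = (2 - 19)/(20 - 28) ≡ 56/65 mod 73. 65⁻¹ ≡ 9 (mod 73) since 65·9 = 585 ≡ 1, so λ ≡ 66.
  x = λ² - 28 - 20 = 4356 - 48 ≡ 1; y = λ·(28 - 1) - 19 ≡ 11. → (1, 11)

(1, 11)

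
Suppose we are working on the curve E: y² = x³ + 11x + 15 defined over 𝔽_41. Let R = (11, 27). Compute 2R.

(24, 9)

tangent at (11, 27): λ = (3·11² + 11)/(2·27) ≡ 5/13. 13⁻¹ ≡ 19 (mod 41) since 13·19 = 247 ≡ 1, so λ ≡ 5·19 ≡ 13.
  x = λ² - 11 - 11 = 169 - 22 ≡ 24; y = λ·(11 - 24) - 27 ≡ 9. → (24, 9)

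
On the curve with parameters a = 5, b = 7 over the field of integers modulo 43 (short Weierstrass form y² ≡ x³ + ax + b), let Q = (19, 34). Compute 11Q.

(22, 12)

Double-and-add on 11 = (1011)₂. Start with Q = (19, 34) for the leading 1-bit.
double: tangent at (19, 34): λ = (3·19² + 5)/(2·34) ≡ 13/25. 25⁻¹ ≡ 31 (mod 43) since 25·31 = 775 ≡ 1, so λ ≡ 13·31 ≡ 16.
  x = λ² - 19 - 19 = 256 - 38 ≡ 3; y = λ·(19 - 3) - 34 ≡ 7. → (3, 7)
double: tangent at (3, 7): λ = (3·3² + 5)/(2·7) ≡ 32/14. 14⁻¹ ≡ 40 (mod 43), so λ ≡ 32·40 ≡ 33.
  x = λ² - 3 - 3 = 1089 - 6 ≡ 8; y = λ·(3 - 8) - 7 ≡ 0. → (8, 0)
add Q: (8, 0) + (19, 34). λ = (34 - 0)/(19 - 8) ≡ 34/11 mod 43. 11⁻¹ ≡ 4 (mod 43) since 11·4 = 44 ≡ 1, so λ ≡ 7.
  x = λ² - 8 - 19 = 49 - 27 ≡ 22; y = λ·(8 - 22) - 0 ≡ 31. → (22, 31)
double: tangent at (22, 31): λ = (3·22² + 5)/(2·31) ≡ 38/19. 19⁻¹ ≡ 34 (mod 43) since 19·34 = 646 ≡ 1, so λ ≡ 38·34 ≡ 2.
  x = λ² - 22 - 22 = 4 - 44 ≡ 3; y = λ·(22 - 3) - 31 ≡ 7. → (3, 7)
add Q: (3, 7) + (19, 34). λ = (34 - 7)/(19 - 3) ≡ 27/16 mod 43. 16⁻¹ ≡ 35 (mod 43), so λ ≡ 42.
  x = λ² - 3 - 19 = 1764 - 22 ≡ 22; y = λ·(3 - 22) - 7 ≡ 12. → (22, 12)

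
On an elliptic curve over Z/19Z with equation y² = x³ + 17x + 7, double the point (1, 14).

tangent at (1, 14): λ = (3·1² + 17)/(2·14) ≡ 1/9. 9⁻¹ ≡ 17 (mod 19), so λ ≡ 1·17 ≡ 17.
  x = λ² - 1 - 1 = 289 - 2 ≡ 2; y = λ·(1 - 2) - 14 ≡ 7. → (2, 7)

(2, 7)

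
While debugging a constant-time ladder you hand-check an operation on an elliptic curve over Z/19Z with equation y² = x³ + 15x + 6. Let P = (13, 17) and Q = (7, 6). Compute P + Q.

(13, 17) + (7, 6). λ = (6 - 17)/(7 - 13) ≡ 8/13 mod 19. 13⁻¹ ≡ 3 (mod 19) since 13·3 = 39 ≡ 1, so λ ≡ 5.
  x = λ² - 13 - 7 = 25 - 20 ≡ 5; y = λ·(13 - 5) - 17 ≡ 4. → (5, 4)

(5, 4)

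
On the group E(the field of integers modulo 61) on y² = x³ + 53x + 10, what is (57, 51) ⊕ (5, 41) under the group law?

(57, 51) + (5, 41). λ = (41 - 51)/(5 - 57) ≡ 51/9 mod 61. 9⁻¹ ≡ 34 (mod 61), so λ ≡ 26.
  x = λ² - 57 - 5 = 676 - 62 ≡ 4; y = λ·(57 - 4) - 51 ≡ 46. → (4, 46)

(4, 46)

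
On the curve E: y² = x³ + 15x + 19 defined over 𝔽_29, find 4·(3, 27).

Write Q = (3, 27).
Double-and-add on 4 = (100)₂. Start with Q = (3, 27) for the leading 1-bit.
double: tangent at (3, 27): λ = (3·3² + 15)/(2·27) ≡ 13/25. 25⁻¹ ≡ 7 (mod 29), so λ ≡ 13·7 ≡ 4.
  x = λ² - 3 - 3 = 16 - 6 ≡ 10; y = λ·(3 - 10) - 27 ≡ 3. → (10, 3)
double: tangent at (10, 3): λ = (3·10² + 15)/(2·3) ≡ 25/6. 6⁻¹ ≡ 5 (mod 29) since 6·5 = 30 ≡ 1, so λ ≡ 25·5 ≡ 9.
  x = λ² - 10 - 10 = 81 - 20 ≡ 3; y = λ·(10 - 3) - 3 ≡ 2. → (3, 2)

(3, 2)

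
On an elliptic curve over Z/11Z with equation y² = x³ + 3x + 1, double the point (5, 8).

(5, 3)

tangent at (5, 8): λ = (3·5² + 3)/(2·8) ≡ 1/5. 5⁻¹ ≡ 9 (mod 11) since 5·9 = 45 ≡ 1, so λ ≡ 1·9 ≡ 9.
  x = λ² - 5 - 5 = 81 - 10 ≡ 5; y = λ·(5 - 5) - 8 ≡ 3. → (5, 3)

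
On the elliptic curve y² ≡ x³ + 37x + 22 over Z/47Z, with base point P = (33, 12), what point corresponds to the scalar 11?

Double-and-add on 11 = (1011)₂. Start with P = (33, 12) for the leading 1-bit.
double: tangent at (33, 12): λ = (3·33² + 37)/(2·12) ≡ 14/24. 24⁻¹ ≡ 2 (mod 47), so λ ≡ 14·2 ≡ 28.
  x = λ² - 33 - 33 = 784 - 66 ≡ 13; y = λ·(33 - 13) - 12 ≡ 31. → (13, 31)
double: tangent at (13, 31): λ = (3·13² + 37)/(2·31) ≡ 27/15. 15⁻¹ ≡ 22 (mod 47), so λ ≡ 27·22 ≡ 30.
  x = λ² - 13 - 13 = 900 - 26 ≡ 28; y = λ·(13 - 28) - 31 ≡ 36. → (28, 36)
add P: (28, 36) + (33, 12). λ = (12 - 36)/(33 - 28) ≡ 23/5 mod 47. 5⁻¹ ≡ 19 (mod 47) since 5·19 = 95 ≡ 1, so λ ≡ 14.
  x = λ² - 28 - 33 = 196 - 61 ≡ 41; y = λ·(28 - 41) - 36 ≡ 17. → (41, 17)
double: tangent at (41, 17): λ = (3·41² + 37)/(2·17) ≡ 4/34. 34⁻¹ ≡ 18 (mod 47), so λ ≡ 4·18 ≡ 25.
  x = λ² - 41 - 41 = 625 - 82 ≡ 26; y = λ·(41 - 26) - 17 ≡ 29. → (26, 29)
add P: (26, 29) + (33, 12). λ = (12 - 29)/(33 - 26) ≡ 30/7 mod 47. 7⁻¹ ≡ 27 (mod 47) since 7·27 = 189 ≡ 1, so λ ≡ 11.
  x = λ² - 26 - 33 = 121 - 59 ≡ 15; y = λ·(26 - 15) - 29 ≡ 45. → (15, 45)

(15, 45)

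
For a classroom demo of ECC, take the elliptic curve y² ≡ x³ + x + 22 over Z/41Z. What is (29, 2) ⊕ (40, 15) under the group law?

(31, 18)

(29, 2) + (40, 15). λ = (15 - 2)/(40 - 29) ≡ 13/11 mod 41. 11⁻¹ ≡ 15 (mod 41), so λ ≡ 31.
  x = λ² - 29 - 40 = 961 - 69 ≡ 31; y = λ·(29 - 31) - 2 ≡ 18. → (31, 18)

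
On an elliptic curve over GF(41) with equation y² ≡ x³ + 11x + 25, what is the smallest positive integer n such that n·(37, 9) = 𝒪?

2P: tangent at (37, 9): λ = (3·37² + 11)/(2·9) ≡ 18/18. 18⁻¹ ≡ 16 (mod 41), so λ ≡ 18·16 ≡ 1.
  x = λ² - 37 - 37 = 1 - 74 ≡ 9; y = λ·(37 - 9) - 9 ≡ 19. → (9, 19)
3P: (9, 19) + (37, 9). λ = (9 - 19)/(37 - 9) ≡ 31/28 mod 41. 28⁻¹ ≡ 22 (mod 41) since 28·22 = 616 ≡ 1, so λ ≡ 26.
  x = λ² - 9 - 37 = 676 - 46 ≡ 15; y = λ·(9 - 15) - 19 ≡ 30. → (15, 30)
4P: (15, 30) + (37, 9). λ = (9 - 30)/(37 - 15) ≡ 20/22 mod 41. 22⁻¹ ≡ 28 (mod 41), so λ ≡ 27.
  x = λ² - 15 - 37 = 729 - 52 ≡ 21; y = λ·(15 - 21) - 30 ≡ 13. → (21, 13)
5P: (21, 13) + (37, 9). λ = (9 - 13)/(37 - 21) ≡ 37/16 mod 41. 16⁻¹ ≡ 18 (mod 41) since 16·18 = 288 ≡ 1, so λ ≡ 10.
  x = λ² - 21 - 37 = 100 - 58 ≡ 1; y = λ·(21 - 1) - 13 ≡ 23. → (1, 23)
6P: (1, 23) + (37, 9). λ = (9 - 23)/(37 - 1) ≡ 27/36 mod 41. 36⁻¹ ≡ 8 (mod 41) since 36·8 = 288 ≡ 1, so λ ≡ 11.
  x = λ² - 1 - 37 = 121 - 38 ≡ 1; y = λ·(1 - 1) - 23 ≡ 18. → (1, 18)
7P: (1, 18) + (37, 9). λ = (9 - 18)/(37 - 1) ≡ 32/36 mod 41. 36⁻¹ ≡ 8 (mod 41), so λ ≡ 10.
  x = λ² - 1 - 37 = 100 - 38 ≡ 21; y = λ·(1 - 21) - 18 ≡ 28. → (21, 28)
8P: (21, 28) + (37, 9). λ = (9 - 28)/(37 - 21) ≡ 22/16 mod 41. 16⁻¹ ≡ 18 (mod 41), so λ ≡ 27.
  x = λ² - 21 - 37 = 729 - 58 ≡ 15; y = λ·(21 - 15) - 28 ≡ 11. → (15, 11)
9P: (15, 11) + (37, 9). λ = (9 - 11)/(37 - 15) ≡ 39/22 mod 41. 22⁻¹ ≡ 28 (mod 41) since 22·28 = 616 ≡ 1, so λ ≡ 26.
  x = λ² - 15 - 37 = 676 - 52 ≡ 9; y = λ·(15 - 9) - 11 ≡ 22. → (9, 22)
10P: (9, 22) + (37, 9). λ = (9 - 22)/(37 - 9) ≡ 28/28 mod 41. 28⁻¹ ≡ 22 (mod 41), so λ ≡ 1.
  x = λ² - 9 - 37 = 1 - 46 ≡ 37; y = λ·(9 - 37) - 22 ≡ 32. → (37, 32)
11P: (37, 32) + (37, 9): same x and y₁ ≡ -y₂, so the sum is 𝒪.
11P = 𝒪, so the order is 11.

11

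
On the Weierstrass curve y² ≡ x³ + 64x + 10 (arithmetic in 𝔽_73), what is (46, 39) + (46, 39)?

tangent at (46, 39): λ = (3·46² + 64)/(2·39) ≡ 61/5. 5⁻¹ ≡ 44 (mod 73) since 5·44 = 220 ≡ 1, so λ ≡ 61·44 ≡ 56.
  x = λ² - 46 - 46 = 3136 - 92 ≡ 51; y = λ·(46 - 51) - 39 ≡ 46. → (51, 46)

(51, 46)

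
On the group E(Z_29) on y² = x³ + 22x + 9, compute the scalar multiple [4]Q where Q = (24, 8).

(11, 25)

Repeated addition: build up to 4Q.
2Q: tangent at (24, 8): λ = (3·24² + 22)/(2·8) ≡ 10/16. 16⁻¹ ≡ 20 (mod 29) since 16·20 = 320 ≡ 1, so λ ≡ 10·20 ≡ 26.
  x = λ² - 24 - 24 = 676 - 48 ≡ 19; y = λ·(24 - 19) - 8 ≡ 6. → (19, 6)
3Q: (19, 6) + (24, 8). λ = (8 - 6)/(24 - 19) ≡ 2/5 mod 29. 5⁻¹ ≡ 6 (mod 29), so λ ≡ 12.
  x = λ² - 19 - 24 = 144 - 43 ≡ 14; y = λ·(19 - 14) - 6 ≡ 25. → (14, 25)
4Q: (14, 25) + (24, 8). λ = (8 - 25)/(24 - 14) ≡ 12/10 mod 29. 10⁻¹ ≡ 3 (mod 29) since 10·3 = 30 ≡ 1, so λ ≡ 7.
  x = λ² - 14 - 24 = 49 - 38 ≡ 11; y = λ·(14 - 11) - 25 ≡ 25. → (11, 25)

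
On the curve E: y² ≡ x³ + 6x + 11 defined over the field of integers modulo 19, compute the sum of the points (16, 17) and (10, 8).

(0, 7)

(16, 17) + (10, 8). λ = (8 - 17)/(10 - 16) ≡ 10/13 mod 19. 13⁻¹ ≡ 3 (mod 19), so λ ≡ 11.
  x = λ² - 16 - 10 = 121 - 26 ≡ 0; y = λ·(16 - 0) - 17 ≡ 7. → (0, 7)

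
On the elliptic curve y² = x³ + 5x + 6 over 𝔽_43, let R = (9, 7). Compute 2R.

(22, 33)

tangent at (9, 7): λ = (3·9² + 5)/(2·7) ≡ 33/14. 14⁻¹ ≡ 40 (mod 43) since 14·40 = 560 ≡ 1, so λ ≡ 33·40 ≡ 30.
  x = λ² - 9 - 9 = 900 - 18 ≡ 22; y = λ·(9 - 22) - 7 ≡ 33. → (22, 33)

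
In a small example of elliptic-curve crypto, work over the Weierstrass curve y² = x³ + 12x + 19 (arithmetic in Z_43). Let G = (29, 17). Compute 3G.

Repeated addition: build up to 3G.
2G: tangent at (29, 17): λ = (3·29² + 12)/(2·17) ≡ 41/34. 34⁻¹ ≡ 19 (mod 43) since 34·19 = 646 ≡ 1, so λ ≡ 41·19 ≡ 5.
  x = λ² - 29 - 29 = 25 - 58 ≡ 10; y = λ·(29 - 10) - 17 ≡ 35. → (10, 35)
3G: (10, 35) + (29, 17). λ = (17 - 35)/(29 - 10) ≡ 25/19 mod 43. 19⁻¹ ≡ 34 (mod 43) since 19·34 = 646 ≡ 1, so λ ≡ 33.
  x = λ² - 10 - 29 = 1089 - 39 ≡ 18; y = λ·(10 - 18) - 35 ≡ 2. → (18, 2)

(18, 2)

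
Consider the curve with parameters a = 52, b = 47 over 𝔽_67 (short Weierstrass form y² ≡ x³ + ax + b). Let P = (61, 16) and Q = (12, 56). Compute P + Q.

(13, 46)

(61, 16) + (12, 56). λ = (56 - 16)/(12 - 61) ≡ 40/18 mod 67. 18⁻¹ ≡ 41 (mod 67), so λ ≡ 32.
  x = λ² - 61 - 12 = 1024 - 73 ≡ 13; y = λ·(61 - 13) - 16 ≡ 46. → (13, 46)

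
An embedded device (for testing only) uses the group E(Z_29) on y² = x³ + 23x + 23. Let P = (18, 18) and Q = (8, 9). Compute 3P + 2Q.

First 3P:
Repeated addition: build up to 3P.
2P: tangent at (18, 18): λ = (3·18² + 23)/(2·18) ≡ 9/7. 7⁻¹ ≡ 25 (mod 29), so λ ≡ 9·25 ≡ 22.
  x = λ² - 18 - 18 = 484 - 36 ≡ 13; y = λ·(18 - 13) - 18 ≡ 5. → (13, 5)
3P: (13, 5) + (18, 18). λ = (18 - 5)/(18 - 13) ≡ 13/5 mod 29. 5⁻¹ ≡ 6 (mod 29) since 5·6 = 30 ≡ 1, so λ ≡ 20.
  x = λ² - 13 - 18 = 400 - 31 ≡ 21; y = λ·(13 - 21) - 5 ≡ 9. → (21, 9)
3P = (21, 9).
Next 2Q:
Repeated addition: build up to 2Q.
2Q: tangent at (8, 9): λ = (3·8² + 23)/(2·9) ≡ 12/18. 18⁻¹ ≡ 21 (mod 29) since 18·21 = 378 ≡ 1, so λ ≡ 12·21 ≡ 20.
  x = λ² - 8 - 8 = 400 - 16 ≡ 7; y = λ·(8 - 7) - 9 ≡ 11. → (7, 11)
2Q = (7, 11).
Finally 3P + 2Q:
(21, 9) + (7, 11). λ = (11 - 9)/(7 - 21) ≡ 2/15 mod 29. 15⁻¹ ≡ 2 (mod 29) since 15·2 = 30 ≡ 1, so λ ≡ 4.
  x = λ² - 21 - 7 = 16 - 28 ≡ 17; y = λ·(21 - 17) - 9 ≡ 7. → (17, 7)

(17, 7)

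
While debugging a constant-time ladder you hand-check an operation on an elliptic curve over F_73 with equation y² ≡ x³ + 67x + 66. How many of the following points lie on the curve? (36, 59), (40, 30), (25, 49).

2

(36, 59): 59² ≡ 50, rhs ≡ 5 → off.
(40, 30): 30² ≡ 24, rhs ≡ 24 → on.
(25, 49): 49² ≡ 65, rhs ≡ 65 → on.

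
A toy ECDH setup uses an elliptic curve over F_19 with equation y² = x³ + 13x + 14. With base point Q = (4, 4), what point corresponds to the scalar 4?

Repeated addition: build up to 4Q.
2Q: tangent at (4, 4): λ = (3·4² + 13)/(2·4) ≡ 4/8. 8⁻¹ ≡ 12 (mod 19), so λ ≡ 4·12 ≡ 10.
  x = λ² - 4 - 4 = 100 - 8 ≡ 16; y = λ·(4 - 16) - 4 ≡ 9. → (16, 9)
3Q: (16, 9) + (4, 4). λ = (4 - 9)/(4 - 16) ≡ 14/7 mod 19. 7⁻¹ ≡ 11 (mod 19), so λ ≡ 2.
  x = λ² - 16 - 4 = 4 - 20 ≡ 3; y = λ·(16 - 3) - 9 ≡ 17. → (3, 17)
4Q: (3, 17) + (4, 4). λ = (4 - 17)/(4 - 3) ≡ 6/1 mod 19. 1⁻¹ ≡ 1 (mod 19) since 1·1 = 1 ≡ 1, so λ ≡ 6.
  x = λ² - 3 - 4 = 36 - 7 ≡ 10; y = λ·(3 - 10) - 17 ≡ 17. → (10, 17)

(10, 17)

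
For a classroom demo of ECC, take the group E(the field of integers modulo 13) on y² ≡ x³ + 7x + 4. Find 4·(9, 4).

(12, 10)

Write Q = (9, 4).
Double-and-add on 4 = (100)₂. Start with Q = (9, 4) for the leading 1-bit.
double: tangent at (9, 4): λ = (3·9² + 7)/(2·4) ≡ 3/8. 8⁻¹ ≡ 5 (mod 13) since 8·5 = 40 ≡ 1, so λ ≡ 3·5 ≡ 2.
  x = λ² - 9 - 9 = 4 - 18 ≡ 12; y = λ·(9 - 12) - 4 ≡ 3. → (12, 3)
double: tangent at (12, 3): λ = (3·12² + 7)/(2·3) ≡ 10/6. 6⁻¹ ≡ 11 (mod 13), so λ ≡ 10·11 ≡ 6.
  x = λ² - 12 - 12 = 36 - 24 ≡ 12; y = λ·(12 - 12) - 3 ≡ 10. → (12, 10)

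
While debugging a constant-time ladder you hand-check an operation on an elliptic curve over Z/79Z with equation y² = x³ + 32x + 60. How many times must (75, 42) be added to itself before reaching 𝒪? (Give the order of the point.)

2P: tangent at (75, 42): λ = (3·75² + 32)/(2·42) ≡ 1/5. 5⁻¹ ≡ 16 (mod 79), so λ ≡ 1·16 ≡ 16.
  x = λ² - 75 - 75 = 256 - 150 ≡ 27; y = λ·(75 - 27) - 42 ≡ 15. → (27, 15)
3P: (27, 15) + (75, 42). λ = (42 - 15)/(75 - 27) ≡ 27/48 mod 79. 48⁻¹ ≡ 28 (mod 79) since 48·28 = 1344 ≡ 1, so λ ≡ 45.
  x = λ² - 27 - 75 = 2025 - 102 ≡ 27; y = λ·(27 - 27) - 15 ≡ 64. → (27, 64)
4P: (27, 64) + (75, 42). λ = (42 - 64)/(75 - 27) ≡ 57/48 mod 79. 48⁻¹ ≡ 28 (mod 79) since 48·28 = 1344 ≡ 1, so λ ≡ 16.
  x = λ² - 27 - 75 = 256 - 102 ≡ 75; y = λ·(27 - 75) - 64 ≡ 37. → (75, 37)
5P: (75, 37) + (75, 42): same x and y₁ ≡ -y₂, so the sum is 𝒪.
5P = 𝒪, so the order is 5.

5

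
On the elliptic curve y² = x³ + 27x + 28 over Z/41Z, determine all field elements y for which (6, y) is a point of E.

18, 23

x³ + 27x + 28 = 406 ≡ 37 (mod 41).
Square roots of 37 mod 41: 18 and 23 (since 18² = 324 ≡ 37).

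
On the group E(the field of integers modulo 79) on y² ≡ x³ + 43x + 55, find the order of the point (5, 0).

2

2P: (5, 0) + (5, 0): same x and y₁ ≡ -y₂, so the sum is 𝒪.
2P = 𝒪, so the order is 2.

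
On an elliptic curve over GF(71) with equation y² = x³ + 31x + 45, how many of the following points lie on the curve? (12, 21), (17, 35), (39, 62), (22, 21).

(12, 21): 21² ≡ 15, rhs ≡ 15 → on.
(17, 35): 35² ≡ 18, rhs ≡ 18 → on.
(39, 62): 62² ≡ 10, rhs ≡ 10 → on.
(22, 21): 21² ≡ 15, rhs ≡ 15 → on.

4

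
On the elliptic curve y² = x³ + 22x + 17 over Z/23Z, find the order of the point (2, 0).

2

2P: (2, 0) + (2, 0): same x and y₁ ≡ -y₂, so the sum is O.
2P = O, so the order is 2.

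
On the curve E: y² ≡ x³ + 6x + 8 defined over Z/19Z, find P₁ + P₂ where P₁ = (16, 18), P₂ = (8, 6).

(2, 3)

(16, 18) + (8, 6). λ = (6 - 18)/(8 - 16) ≡ 7/11 mod 19. 11⁻¹ ≡ 7 (mod 19), so λ ≡ 11.
  x = λ² - 16 - 8 = 121 - 24 ≡ 2; y = λ·(16 - 2) - 18 ≡ 3. → (2, 3)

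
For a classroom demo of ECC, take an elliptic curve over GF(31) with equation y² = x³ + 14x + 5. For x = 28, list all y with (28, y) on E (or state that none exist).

x³ + 14x + 5 = 22349 ≡ 29 (mod 31).
29 is a non-residue mod 31; no y exists.

none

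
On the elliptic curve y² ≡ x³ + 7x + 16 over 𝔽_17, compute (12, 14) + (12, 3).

O

The two points share x = 12 and their y-coordinates satisfy 14 + 3 ≡ 0 (mod 17), so they are inverses. Their sum is O.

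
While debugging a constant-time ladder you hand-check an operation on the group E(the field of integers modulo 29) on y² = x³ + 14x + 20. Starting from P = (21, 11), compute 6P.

(17, 3)

Double-and-add on 6 = (110)₂. Start with P = (21, 11) for the leading 1-bit.
double: tangent at (21, 11): λ = (3·21² + 14)/(2·11) ≡ 3/22. 22⁻¹ ≡ 4 (mod 29), so λ ≡ 3·4 ≡ 12.
  x = λ² - 21 - 21 = 144 - 42 ≡ 15; y = λ·(21 - 15) - 11 ≡ 3. → (15, 3)
add P: (15, 3) + (21, 11). λ = (11 - 3)/(21 - 15) ≡ 8/6 mod 29. 6⁻¹ ≡ 5 (mod 29) since 6·5 = 30 ≡ 1, so λ ≡ 11.
  x = λ² - 15 - 21 = 121 - 36 ≡ 27; y = λ·(15 - 27) - 3 ≡ 10. → (27, 10)
double: tangent at (27, 10): λ = (3·27² + 14)/(2·10) ≡ 26/20. 20⁻¹ ≡ 16 (mod 29), so λ ≡ 26·16 ≡ 10.
  x = λ² - 27 - 27 = 100 - 54 ≡ 17; y = λ·(27 - 17) - 10 ≡ 3. → (17, 3)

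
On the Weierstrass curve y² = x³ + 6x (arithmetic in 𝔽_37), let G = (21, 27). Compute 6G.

(26, 34)

Repeated addition: build up to 6G.
2G: tangent at (21, 27): λ = (3·21² + 6)/(2·27) ≡ 34/17. 17⁻¹ ≡ 24 (mod 37) since 17·24 = 408 ≡ 1, so λ ≡ 34·24 ≡ 2.
  x = λ² - 21 - 21 = 4 - 42 ≡ 36; y = λ·(21 - 36) - 27 ≡ 17. → (36, 17)
3G: (36, 17) + (21, 27). λ = (27 - 17)/(21 - 36) ≡ 10/22 mod 37. 22⁻¹ ≡ 32 (mod 37), so λ ≡ 24.
  x = λ² - 36 - 21 = 576 - 57 ≡ 1; y = λ·(36 - 1) - 17 ≡ 9. → (1, 9)
4G: (1, 9) + (21, 27). λ = (27 - 9)/(21 - 1) ≡ 18/20 mod 37. 20⁻¹ ≡ 13 (mod 37) since 20·13 = 260 ≡ 1, so λ ≡ 12.
  x = λ² - 1 - 21 = 144 - 22 ≡ 11; y = λ·(1 - 11) - 9 ≡ 19. → (11, 19)
5G: (11, 19) + (21, 27). λ = (27 - 19)/(21 - 11) ≡ 8/10 mod 37. 10⁻¹ ≡ 26 (mod 37), so λ ≡ 23.
  x = λ² - 11 - 21 = 529 - 32 ≡ 16; y = λ·(11 - 16) - 19 ≡ 14. → (16, 14)
6G: (16, 14) + (21, 27). λ = (27 - 14)/(21 - 16) ≡ 13/5 mod 37. 5⁻¹ ≡ 15 (mod 37) since 5·15 = 75 ≡ 1, so λ ≡ 10.
  x = λ² - 16 - 21 = 100 - 37 ≡ 26; y = λ·(16 - 26) - 14 ≡ 34. → (26, 34)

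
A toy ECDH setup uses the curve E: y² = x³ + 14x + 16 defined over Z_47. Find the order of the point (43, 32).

9

2P: tangent at (43, 32): λ = (3·43² + 14)/(2·32) ≡ 15/17. 17⁻¹ ≡ 36 (mod 47), so λ ≡ 15·36 ≡ 23.
  x = λ² - 43 - 43 = 529 - 86 ≡ 20; y = λ·(43 - 20) - 32 ≡ 27. → (20, 27)
3P: (20, 27) + (43, 32). λ = (32 - 27)/(43 - 20) ≡ 5/23 mod 47. 23⁻¹ ≡ 45 (mod 47), so λ ≡ 37.
  x = λ² - 20 - 43 = 1369 - 63 ≡ 37; y = λ·(20 - 37) - 27 ≡ 2. → (37, 2)
4P: (37, 2) + (43, 32). λ = (32 - 2)/(43 - 37) ≡ 30/6 mod 47. 6⁻¹ ≡ 8 (mod 47), so λ ≡ 5.
  x = λ² - 37 - 43 = 25 - 80 ≡ 39; y = λ·(37 - 39) - 2 ≡ 35. → (39, 35)
5P: (39, 35) + (43, 32). λ = (32 - 35)/(43 - 39) ≡ 44/4 mod 47. 4⁻¹ ≡ 12 (mod 47) since 4·12 = 48 ≡ 1, so λ ≡ 11.
  x = λ² - 39 - 43 = 121 - 82 ≡ 39; y = λ·(39 - 39) - 35 ≡ 12. → (39, 12)
6P: (39, 12) + (43, 32). λ = (32 - 12)/(43 - 39) ≡ 20/4 mod 47. 4⁻¹ ≡ 12 (mod 47) since 4·12 = 48 ≡ 1, so λ ≡ 5.
  x = λ² - 39 - 43 = 25 - 82 ≡ 37; y = λ·(39 - 37) - 12 ≡ 45. → (37, 45)
7P: (37, 45) + (43, 32). λ = (32 - 45)/(43 - 37) ≡ 34/6 mod 47. 6⁻¹ ≡ 8 (mod 47), so λ ≡ 37.
  x = λ² - 37 - 43 = 1369 - 80 ≡ 20; y = λ·(37 - 20) - 45 ≡ 20. → (20, 20)
8P: (20, 20) + (43, 32). λ = (32 - 20)/(43 - 20) ≡ 12/23 mod 47. 23⁻¹ ≡ 45 (mod 47) since 23·45 = 1035 ≡ 1, so λ ≡ 23.
  x = λ² - 20 - 43 = 529 - 63 ≡ 43; y = λ·(20 - 43) - 20 ≡ 15. → (43, 15)
9P: (43, 15) + (43, 32): same x and y₁ ≡ -y₂, so the sum is O.
9P = O, so the order is 9.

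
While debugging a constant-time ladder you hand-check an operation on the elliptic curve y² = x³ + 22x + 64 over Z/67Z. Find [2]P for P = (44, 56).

(55, 45)

tangent at (44, 56): λ = (3·44² + 22)/(2·56) ≡ 1/45. 45⁻¹ ≡ 3 (mod 67) since 45·3 = 135 ≡ 1, so λ ≡ 1·3 ≡ 3.
  x = λ² - 44 - 44 = 9 - 88 ≡ 55; y = λ·(44 - 55) - 56 ≡ 45. → (55, 45)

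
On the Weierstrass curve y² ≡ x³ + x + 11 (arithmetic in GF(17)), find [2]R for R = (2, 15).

(14, 7)

tangent at (2, 15): λ = (3·2² + 1)/(2·15) ≡ 13/13. 13⁻¹ ≡ 4 (mod 17) since 13·4 = 52 ≡ 1, so λ ≡ 13·4 ≡ 1.
  x = λ² - 2 - 2 = 1 - 4 ≡ 14; y = λ·(2 - 14) - 15 ≡ 7. → (14, 7)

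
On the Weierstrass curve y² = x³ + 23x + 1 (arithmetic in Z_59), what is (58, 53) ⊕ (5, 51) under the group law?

(42, 40)

(58, 53) + (5, 51). λ = (51 - 53)/(5 - 58) ≡ 57/6 mod 59. 6⁻¹ ≡ 10 (mod 59) since 6·10 = 60 ≡ 1, so λ ≡ 39.
  x = λ² - 58 - 5 = 1521 - 63 ≡ 42; y = λ·(58 - 42) - 53 ≡ 40. → (42, 40)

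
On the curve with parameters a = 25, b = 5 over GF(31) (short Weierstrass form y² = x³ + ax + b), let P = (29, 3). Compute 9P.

(5, 21)

Double-and-add on 9 = (1001)₂. Start with P = (29, 3) for the leading 1-bit.
double: tangent at (29, 3): λ = (3·29² + 25)/(2·3) ≡ 6/6. 6⁻¹ ≡ 26 (mod 31) since 6·26 = 156 ≡ 1, so λ ≡ 6·26 ≡ 1.
  x = λ² - 29 - 29 = 1 - 58 ≡ 5; y = λ·(29 - 5) - 3 ≡ 21. → (5, 21)
double: tangent at (5, 21): λ = (3·5² + 25)/(2·21) ≡ 7/11. 11⁻¹ ≡ 17 (mod 31) since 11·17 = 187 ≡ 1, so λ ≡ 7·17 ≡ 26.
  x = λ² - 5 - 5 = 676 - 10 ≡ 15; y = λ·(5 - 15) - 21 ≡ 29. → (15, 29)
double: tangent at (15, 29): λ = (3·15² + 25)/(2·29) ≡ 18/27. 27⁻¹ ≡ 23 (mod 31) since 27·23 = 621 ≡ 1, so λ ≡ 18·23 ≡ 11.
  x = λ² - 15 - 15 = 121 - 30 ≡ 29; y = λ·(15 - 29) - 29 ≡ 3. → (29, 3)
add P: tangent at (29, 3): λ = (3·29² + 25)/(2·3) ≡ 6/6. 6⁻¹ ≡ 26 (mod 31) since 6·26 = 156 ≡ 1, so λ ≡ 6·26 ≡ 1.
  x = λ² - 29 - 29 = 1 - 58 ≡ 5; y = λ·(29 - 5) - 3 ≡ 21. → (5, 21)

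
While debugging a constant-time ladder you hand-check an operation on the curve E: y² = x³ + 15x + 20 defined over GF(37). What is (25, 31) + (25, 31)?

(31, 26)

tangent at (25, 31): λ = (3·25² + 15)/(2·31) ≡ 3/25. 25⁻¹ ≡ 3 (mod 37) since 25·3 = 75 ≡ 1, so λ ≡ 3·3 ≡ 9.
  x = λ² - 25 - 25 = 81 - 50 ≡ 31; y = λ·(25 - 31) - 31 ≡ 26. → (31, 26)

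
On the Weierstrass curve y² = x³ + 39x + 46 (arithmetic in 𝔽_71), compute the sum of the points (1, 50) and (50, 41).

(1, 50) + (50, 41). λ = (41 - 50)/(50 - 1) ≡ 62/49 mod 71. 49⁻¹ ≡ 29 (mod 71), so λ ≡ 23.
  x = λ² - 1 - 50 = 529 - 51 ≡ 52; y = λ·(1 - 52) - 50 ≡ 55. → (52, 55)

(52, 55)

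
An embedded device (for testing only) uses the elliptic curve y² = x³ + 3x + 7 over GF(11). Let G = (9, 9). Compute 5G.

Repeated addition: build up to 5G.
2G: tangent at (9, 9): λ = (3·9² + 3)/(2·9) ≡ 4/7. 7⁻¹ ≡ 8 (mod 11), so λ ≡ 4·8 ≡ 10.
  x = λ² - 9 - 9 = 100 - 18 ≡ 5; y = λ·(9 - 5) - 9 ≡ 9. → (5, 9)
3G: (5, 9) + (9, 9). λ = (9 - 9)/(9 - 5) ≡ 0/4 mod 11. 4⁻¹ ≡ 3 (mod 11), so λ ≡ 0.
  x = λ² - 5 - 9 = 0 - 14 ≡ 8; y = λ·(5 - 8) - 9 ≡ 2. → (8, 2)
4G: (8, 2) + (9, 9). λ = (9 - 2)/(9 - 8) ≡ 7/1 mod 11. 1⁻¹ ≡ 1 (mod 11) since 1·1 = 1 ≡ 1, so λ ≡ 7.
  x = λ² - 8 - 9 = 49 - 17 ≡ 10; y = λ·(8 - 10) - 2 ≡ 6. → (10, 6)
5G: (10, 6) + (9, 9). λ = (9 - 6)/(9 - 10) ≡ 3/10 mod 11. 10⁻¹ ≡ 10 (mod 11) since 10·10 = 100 ≡ 1, so λ ≡ 8.
  x = λ² - 10 - 9 = 64 - 19 ≡ 1; y = λ·(10 - 1) - 6 ≡ 0. → (1, 0)

(1, 0)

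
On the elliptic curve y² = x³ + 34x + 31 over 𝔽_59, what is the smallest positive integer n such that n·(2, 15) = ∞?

4

2P: tangent at (2, 15): λ = (3·2² + 34)/(2·15) ≡ 46/30. 30⁻¹ ≡ 2 (mod 59), so λ ≡ 46·2 ≡ 33.
  x = λ² - 2 - 2 = 1089 - 4 ≡ 23; y = λ·(2 - 23) - 15 ≡ 0. → (23, 0)
3P: (23, 0) + (2, 15). λ = (15 - 0)/(2 - 23) ≡ 15/38 mod 59. 38⁻¹ ≡ 14 (mod 59), so λ ≡ 33.
  x = λ² - 23 - 2 = 1089 - 25 ≡ 2; y = λ·(23 - 2) - 0 ≡ 44. → (2, 44)
4P: (2, 44) + (2, 15): same x and y₁ ≡ -y₂, so the sum is ∞.
4P = ∞, so the order is 4.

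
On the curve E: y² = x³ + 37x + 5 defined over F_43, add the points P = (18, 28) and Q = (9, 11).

(18, 28) + (9, 11). λ = (11 - 28)/(9 - 18) ≡ 26/34 mod 43. 34⁻¹ ≡ 19 (mod 43), so λ ≡ 21.
  x = λ² - 18 - 9 = 441 - 27 ≡ 27; y = λ·(18 - 27) - 28 ≡ 41. → (27, 41)

(27, 41)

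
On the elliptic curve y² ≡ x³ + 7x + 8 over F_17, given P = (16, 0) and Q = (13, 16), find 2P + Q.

(13, 16)

First 2P:
Repeated addition: build up to 2P.
2P: (16, 0) + (16, 0): same x and y₁ ≡ -y₂, so the sum is ∞.
2P = ∞.
Finally 2P + Q:
∞ + (13, 16) = (13, 16) (identity).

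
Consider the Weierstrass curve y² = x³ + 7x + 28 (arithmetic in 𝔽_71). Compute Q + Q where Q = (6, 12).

tangent at (6, 12): λ = (3·6² + 7)/(2·12) ≡ 44/24. 24⁻¹ ≡ 3 (mod 71), so λ ≡ 44·3 ≡ 61.
  x = λ² - 6 - 6 = 3721 - 12 ≡ 17; y = λ·(6 - 17) - 12 ≡ 27. → (17, 27)

(17, 27)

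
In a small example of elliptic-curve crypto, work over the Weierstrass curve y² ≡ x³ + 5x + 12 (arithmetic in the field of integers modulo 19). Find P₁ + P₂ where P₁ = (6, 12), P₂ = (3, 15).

(11, 12)

(6, 12) + (3, 15). λ = (15 - 12)/(3 - 6) ≡ 3/16 mod 19. 16⁻¹ ≡ 6 (mod 19), so λ ≡ 18.
  x = λ² - 6 - 3 = 324 - 9 ≡ 11; y = λ·(6 - 11) - 12 ≡ 12. → (11, 12)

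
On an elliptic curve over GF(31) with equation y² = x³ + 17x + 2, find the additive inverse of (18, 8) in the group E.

-(18, 8) = (18, -8 mod 31) = (18, 23).

(18, 23)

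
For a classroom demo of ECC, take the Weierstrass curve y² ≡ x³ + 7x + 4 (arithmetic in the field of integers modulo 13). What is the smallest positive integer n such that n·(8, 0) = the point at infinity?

2P: (8, 0) + (8, 0): same x and y₁ ≡ -y₂, so the sum is the point at infinity.
2P = the point at infinity, so the order is 2.

2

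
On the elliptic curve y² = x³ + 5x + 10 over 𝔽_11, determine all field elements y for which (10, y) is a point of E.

x³ + 5x + 10 = 1060 ≡ 4 (mod 11).
Square roots of 4 mod 11: 2 and 9 (since 2² = 4 ≡ 4).

2, 9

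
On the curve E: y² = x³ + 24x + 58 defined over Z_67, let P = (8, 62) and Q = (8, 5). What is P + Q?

The two points share x = 8 and their y-coordinates satisfy 62 + 5 ≡ 0 (mod 67), so they are inverses. Their sum is 𝒪.

O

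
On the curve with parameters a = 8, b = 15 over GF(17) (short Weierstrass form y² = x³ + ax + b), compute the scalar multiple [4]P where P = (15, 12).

Repeated addition: build up to 4P.
2P: tangent at (15, 12): λ = (3·15² + 8)/(2·12) ≡ 3/7. 7⁻¹ ≡ 5 (mod 17), so λ ≡ 3·5 ≡ 15.
  x = λ² - 15 - 15 = 225 - 30 ≡ 8; y = λ·(15 - 8) - 12 ≡ 8. → (8, 8)
3P: (8, 8) + (15, 12). λ = (12 - 8)/(15 - 8) ≡ 4/7 mod 17. 7⁻¹ ≡ 5 (mod 17) since 7·5 = 35 ≡ 1, so λ ≡ 3.
  x = λ² - 8 - 15 = 9 - 23 ≡ 3; y = λ·(8 - 3) - 8 ≡ 7. → (3, 7)
4P: (3, 7) + (15, 12). λ = (12 - 7)/(15 - 3) ≡ 5/12 mod 17. 12⁻¹ ≡ 10 (mod 17), so λ ≡ 16.
  x = λ² - 3 - 15 = 256 - 18 ≡ 0; y = λ·(3 - 0) - 7 ≡ 7. → (0, 7)

(0, 7)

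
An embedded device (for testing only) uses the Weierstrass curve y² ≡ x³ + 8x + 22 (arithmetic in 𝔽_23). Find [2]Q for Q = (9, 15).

tangent at (9, 15): λ = (3·9² + 8)/(2·15) ≡ 21/7. 7⁻¹ ≡ 10 (mod 23), so λ ≡ 21·10 ≡ 3.
  x = λ² - 9 - 9 = 9 - 18 ≡ 14; y = λ·(9 - 14) - 15 ≡ 16. → (14, 16)

(14, 16)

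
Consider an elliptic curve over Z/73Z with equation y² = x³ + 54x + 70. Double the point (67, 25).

tangent at (67, 25): λ = (3·67² + 54)/(2·25) ≡ 16/50. 50⁻¹ ≡ 19 (mod 73), so λ ≡ 16·19 ≡ 12.
  x = λ² - 67 - 67 = 144 - 134 ≡ 10; y = λ·(67 - 10) - 25 ≡ 2. → (10, 2)

(10, 2)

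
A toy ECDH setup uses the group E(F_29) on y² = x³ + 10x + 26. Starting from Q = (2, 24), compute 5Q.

(2, 5)

Repeated addition: build up to 5Q.
2Q: tangent at (2, 24): λ = (3·2² + 10)/(2·24) ≡ 22/19. 19⁻¹ ≡ 26 (mod 29) since 19·26 = 494 ≡ 1, so λ ≡ 22·26 ≡ 21.
  x = λ² - 2 - 2 = 441 - 4 ≡ 2; y = λ·(2 - 2) - 24 ≡ 5. → (2, 5)
3Q: (2, 5) + (2, 24): same x and y₁ ≡ -y₂, so the sum is 𝒪.
4Q: 𝒪 + (2, 24) = (2, 24) (identity).
5Q: tangent at (2, 24): λ = (3·2² + 10)/(2·24) ≡ 22/19. 19⁻¹ ≡ 26 (mod 29) since 19·26 = 494 ≡ 1, so λ ≡ 22·26 ≡ 21.
  x = λ² - 2 - 2 = 441 - 4 ≡ 2; y = λ·(2 - 2) - 24 ≡ 5. → (2, 5)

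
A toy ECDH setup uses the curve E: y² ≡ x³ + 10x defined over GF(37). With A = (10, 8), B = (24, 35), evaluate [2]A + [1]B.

First 2A:
Repeated addition: build up to 2A.
2A: tangent at (10, 8): λ = (3·10² + 10)/(2·8) ≡ 14/16. 16⁻¹ ≡ 7 (mod 37), so λ ≡ 14·7 ≡ 24.
  x = λ² - 10 - 10 = 576 - 20 ≡ 1; y = λ·(10 - 1) - 8 ≡ 23. → (1, 23)
2A = (1, 23).
Finally 2A + B:
(1, 23) + (24, 35). λ = (35 - 23)/(24 - 1) ≡ 12/23 mod 37. 23⁻¹ ≡ 29 (mod 37) since 23·29 = 667 ≡ 1, so λ ≡ 15.
  x = λ² - 1 - 24 = 225 - 25 ≡ 15; y = λ·(1 - 15) - 23 ≡ 26. → (15, 26)

(15, 26)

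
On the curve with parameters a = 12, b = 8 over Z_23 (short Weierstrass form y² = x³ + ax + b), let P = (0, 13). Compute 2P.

tangent at (0, 13): λ = (3·0² + 12)/(2·13) ≡ 12/3. 3⁻¹ ≡ 8 (mod 23), so λ ≡ 12·8 ≡ 4.
  x = λ² - 0 - 0 = 16 - 0 ≡ 16; y = λ·(0 - 16) - 13 ≡ 15. → (16, 15)

(16, 15)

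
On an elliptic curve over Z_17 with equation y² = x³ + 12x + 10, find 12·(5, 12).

O

Write Q = (5, 12).
Repeated addition: build up to 12Q.
2Q: tangent at (5, 12): λ = (3·5² + 12)/(2·12) ≡ 2/7. 7⁻¹ ≡ 5 (mod 17), so λ ≡ 2·5 ≡ 10.
  x = λ² - 5 - 5 = 100 - 10 ≡ 5; y = λ·(5 - 5) - 12 ≡ 5. → (5, 5)
3Q: (5, 5) + (5, 12): same x and y₁ ≡ -y₂, so the sum is the point at infinity.
4Q: the point at infinity + (5, 12) = (5, 12) (identity).
5Q: tangent at (5, 12): λ = (3·5² + 12)/(2·12) ≡ 2/7. 7⁻¹ ≡ 5 (mod 17) since 7·5 = 35 ≡ 1, so λ ≡ 2·5 ≡ 10.
  x = λ² - 5 - 5 = 100 - 10 ≡ 5; y = λ·(5 - 5) - 12 ≡ 5. → (5, 5)
6Q: (5, 5) + (5, 12): same x and y₁ ≡ -y₂, so the sum is the point at infinity.
7Q: the point at infinity + (5, 12) = (5, 12) (identity).
8Q: tangent at (5, 12): λ = (3·5² + 12)/(2·12) ≡ 2/7. 7⁻¹ ≡ 5 (mod 17) since 7·5 = 35 ≡ 1, so λ ≡ 2·5 ≡ 10.
  x = λ² - 5 - 5 = 100 - 10 ≡ 5; y = λ·(5 - 5) - 12 ≡ 5. → (5, 5)
9Q: (5, 5) + (5, 12): same x and y₁ ≡ -y₂, so the sum is the point at infinity.
10Q: the point at infinity + (5, 12) = (5, 12) (identity).
11Q: tangent at (5, 12): λ = (3·5² + 12)/(2·12) ≡ 2/7. 7⁻¹ ≡ 5 (mod 17), so λ ≡ 2·5 ≡ 10.
  x = λ² - 5 - 5 = 100 - 10 ≡ 5; y = λ·(5 - 5) - 12 ≡ 5. → (5, 5)
12Q: (5, 5) + (5, 12): same x and y₁ ≡ -y₂, so the sum is the point at infinity.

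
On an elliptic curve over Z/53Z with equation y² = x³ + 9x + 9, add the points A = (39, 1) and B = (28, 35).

(39, 1) + (28, 35). λ = (35 - 1)/(28 - 39) ≡ 34/42 mod 53. 42⁻¹ ≡ 24 (mod 53), so λ ≡ 21.
  x = λ² - 39 - 28 = 441 - 67 ≡ 3; y = λ·(39 - 3) - 1 ≡ 13. → (3, 13)

(3, 13)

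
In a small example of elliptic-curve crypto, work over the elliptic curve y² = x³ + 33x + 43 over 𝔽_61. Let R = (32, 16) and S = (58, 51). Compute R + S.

(32, 16) + (58, 51). λ = (51 - 16)/(58 - 32) ≡ 35/26 mod 61. 26⁻¹ ≡ 54 (mod 61), so λ ≡ 60.
  x = λ² - 32 - 58 = 3600 - 90 ≡ 33; y = λ·(32 - 33) - 16 ≡ 46. → (33, 46)

(33, 46)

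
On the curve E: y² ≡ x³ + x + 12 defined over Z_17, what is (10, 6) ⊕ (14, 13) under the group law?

(12, 16)

(10, 6) + (14, 13). λ = (13 - 6)/(14 - 10) ≡ 7/4 mod 17. 4⁻¹ ≡ 13 (mod 17), so λ ≡ 6.
  x = λ² - 10 - 14 = 36 - 24 ≡ 12; y = λ·(10 - 12) - 6 ≡ 16. → (12, 16)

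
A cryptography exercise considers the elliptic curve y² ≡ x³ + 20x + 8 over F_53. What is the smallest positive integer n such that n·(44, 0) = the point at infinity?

2

2P: (44, 0) + (44, 0): same x and y₁ ≡ -y₂, so the sum is the point at infinity.
2P = the point at infinity, so the order is 2.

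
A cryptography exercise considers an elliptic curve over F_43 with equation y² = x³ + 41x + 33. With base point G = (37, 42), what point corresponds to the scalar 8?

(31, 7)

Double-and-add on 8 = (1000)₂. Start with G = (37, 42) for the leading 1-bit.
double: tangent at (37, 42): λ = (3·37² + 41)/(2·42) ≡ 20/41. 41⁻¹ ≡ 21 (mod 43), so λ ≡ 20·21 ≡ 33.
  x = λ² - 37 - 37 = 1089 - 74 ≡ 26; y = λ·(37 - 26) - 42 ≡ 20. → (26, 20)
double: tangent at (26, 20): λ = (3·26² + 41)/(2·20) ≡ 5/40. 40⁻¹ ≡ 14 (mod 43) since 40·14 = 560 ≡ 1, so λ ≡ 5·14 ≡ 27.
  x = λ² - 26 - 26 = 729 - 52 ≡ 32; y = λ·(26 - 32) - 20 ≡ 33. → (32, 33)
double: tangent at (32, 33): λ = (3·32² + 41)/(2·33) ≡ 17/23. 23⁻¹ ≡ 15 (mod 43) since 23·15 = 345 ≡ 1, so λ ≡ 17·15 ≡ 40.
  x = λ² - 32 - 32 = 1600 - 64 ≡ 31; y = λ·(32 - 31) - 33 ≡ 7. → (31, 7)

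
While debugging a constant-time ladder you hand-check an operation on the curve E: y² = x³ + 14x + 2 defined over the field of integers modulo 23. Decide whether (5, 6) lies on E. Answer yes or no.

yes

y² = 6² ≡ 13; x³ + 14x + 2 = 197 ≡ 13 (mod 23). 13 = 13.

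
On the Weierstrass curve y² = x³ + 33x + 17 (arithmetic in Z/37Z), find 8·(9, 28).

Write P = (9, 28).
Repeated addition: build up to 8P.
2P: tangent at (9, 28): λ = (3·9² + 33)/(2·28) ≡ 17/19. 19⁻¹ ≡ 2 (mod 37), so λ ≡ 17·2 ≡ 34.
  x = λ² - 9 - 9 = 1156 - 18 ≡ 28; y = λ·(9 - 28) - 28 ≡ 29. → (28, 29)
3P: (28, 29) + (9, 28). λ = (28 - 29)/(9 - 28) ≡ 36/18 mod 37. 18⁻¹ ≡ 35 (mod 37) since 18·35 = 630 ≡ 1, so λ ≡ 2.
  x = λ² - 28 - 9 = 4 - 37 ≡ 4; y = λ·(28 - 4) - 29 ≡ 19. → (4, 19)
4P: (4, 19) + (9, 28). λ = (28 - 19)/(9 - 4) ≡ 9/5 mod 37. 5⁻¹ ≡ 15 (mod 37), so λ ≡ 24.
  x = λ² - 4 - 9 = 576 - 13 ≡ 8; y = λ·(4 - 8) - 19 ≡ 33. → (8, 33)
5P: (8, 33) + (9, 28). λ = (28 - 33)/(9 - 8) ≡ 32/1 mod 37. 1⁻¹ ≡ 1 (mod 37), so λ ≡ 32.
  x = λ² - 8 - 9 = 1024 - 17 ≡ 8; y = λ·(8 - 8) - 33 ≡ 4. → (8, 4)
6P: (8, 4) + (9, 28). λ = (28 - 4)/(9 - 8) ≡ 24/1 mod 37. 1⁻¹ ≡ 1 (mod 37), so λ ≡ 24.
  x = λ² - 8 - 9 = 576 - 17 ≡ 4; y = λ·(8 - 4) - 4 ≡ 18. → (4, 18)
7P: (4, 18) + (9, 28). λ = (28 - 18)/(9 - 4) ≡ 10/5 mod 37. 5⁻¹ ≡ 15 (mod 37), so λ ≡ 2.
  x = λ² - 4 - 9 = 4 - 13 ≡ 28; y = λ·(4 - 28) - 18 ≡ 8. → (28, 8)
8P: (28, 8) + (9, 28). λ = (28 - 8)/(9 - 28) ≡ 20/18 mod 37. 18⁻¹ ≡ 35 (mod 37) since 18·35 = 630 ≡ 1, so λ ≡ 34.
  x = λ² - 28 - 9 = 1156 - 37 ≡ 9; y = λ·(28 - 9) - 8 ≡ 9. → (9, 9)

(9, 9)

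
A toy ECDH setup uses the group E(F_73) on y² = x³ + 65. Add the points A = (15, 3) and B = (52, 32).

(12, 25)

(15, 3) + (52, 32). λ = (32 - 3)/(52 - 15) ≡ 29/37 mod 73. 37⁻¹ ≡ 2 (mod 73), so λ ≡ 58.
  x = λ² - 15 - 52 = 3364 - 67 ≡ 12; y = λ·(15 - 12) - 3 ≡ 25. → (12, 25)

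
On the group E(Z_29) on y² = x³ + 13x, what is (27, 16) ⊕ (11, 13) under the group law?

(27, 16) + (11, 13). λ = (13 - 16)/(11 - 27) ≡ 26/13 mod 29. 13⁻¹ ≡ 9 (mod 29) since 13·9 = 117 ≡ 1, so λ ≡ 2.
  x = λ² - 27 - 11 = 4 - 38 ≡ 24; y = λ·(27 - 24) - 16 ≡ 19. → (24, 19)

(24, 19)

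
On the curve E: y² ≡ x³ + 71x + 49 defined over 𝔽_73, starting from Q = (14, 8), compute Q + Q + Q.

(4, 18)

Repeated addition: build up to 3Q.
2Q: tangent at (14, 8): λ = (3·14² + 71)/(2·8) ≡ 2/16. 16⁻¹ ≡ 32 (mod 73) since 16·32 = 512 ≡ 1, so λ ≡ 2·32 ≡ 64.
  x = λ² - 14 - 14 = 4096 - 28 ≡ 53; y = λ·(14 - 53) - 8 ≡ 51. → (53, 51)
3Q: (53, 51) + (14, 8). λ = (8 - 51)/(14 - 53) ≡ 30/34 mod 73. 34⁻¹ ≡ 58 (mod 73) since 34·58 = 1972 ≡ 1, so λ ≡ 61.
  x = λ² - 53 - 14 = 3721 - 67 ≡ 4; y = λ·(53 - 4) - 51 ≡ 18. → (4, 18)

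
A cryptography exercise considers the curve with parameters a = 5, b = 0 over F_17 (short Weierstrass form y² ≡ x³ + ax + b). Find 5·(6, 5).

Write G = (6, 5).
Repeated addition: build up to 5G.
2G: tangent at (6, 5): λ = (3·6² + 5)/(2·5) ≡ 11/10. 10⁻¹ ≡ 12 (mod 17), so λ ≡ 11·12 ≡ 13.
  x = λ² - 6 - 6 = 169 - 12 ≡ 4; y = λ·(6 - 4) - 5 ≡ 4. → (4, 4)
3G: (4, 4) + (6, 5). λ = (5 - 4)/(6 - 4) ≡ 1/2 mod 17. 2⁻¹ ≡ 9 (mod 17) since 2·9 = 18 ≡ 1, so λ ≡ 9.
  x = λ² - 4 - 6 = 81 - 10 ≡ 3; y = λ·(4 - 3) - 4 ≡ 5. → (3, 5)
4G: (3, 5) + (6, 5). λ = (5 - 5)/(6 - 3) ≡ 0/3 mod 17. 3⁻¹ ≡ 6 (mod 17) since 3·6 = 18 ≡ 1, so λ ≡ 0.
  x = λ² - 3 - 6 = 0 - 9 ≡ 8; y = λ·(3 - 8) - 5 ≡ 12. → (8, 12)
5G: (8, 12) + (6, 5). λ = (5 - 12)/(6 - 8) ≡ 10/15 mod 17. 15⁻¹ ≡ 8 (mod 17) since 15·8 = 120 ≡ 1, so λ ≡ 12.
  x = λ² - 8 - 6 = 144 - 14 ≡ 11; y = λ·(8 - 11) - 12 ≡ 3. → (11, 3)

(11, 3)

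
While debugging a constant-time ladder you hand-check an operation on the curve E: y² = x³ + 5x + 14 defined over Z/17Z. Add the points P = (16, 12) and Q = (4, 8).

(16, 12) + (4, 8). λ = (8 - 12)/(4 - 16) ≡ 13/5 mod 17. 5⁻¹ ≡ 7 (mod 17) since 5·7 = 35 ≡ 1, so λ ≡ 6.
  x = λ² - 16 - 4 = 36 - 20 ≡ 16; y = λ·(16 - 16) - 12 ≡ 5. → (16, 5)

(16, 5)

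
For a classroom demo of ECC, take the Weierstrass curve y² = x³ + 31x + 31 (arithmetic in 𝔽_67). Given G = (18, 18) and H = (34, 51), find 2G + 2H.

(52, 12)

First 2G:
Repeated addition: build up to 2G.
2G: tangent at (18, 18): λ = (3·18² + 31)/(2·18) ≡ 65/36. 36⁻¹ ≡ 54 (mod 67), so λ ≡ 65·54 ≡ 26.
  x = λ² - 18 - 18 = 676 - 36 ≡ 37; y = λ·(18 - 37) - 18 ≡ 24. → (37, 24)
2G = (37, 24).
Next 2H:
Repeated addition: build up to 2H.
2H: tangent at (34, 51): λ = (3·34² + 31)/(2·51) ≡ 15/35. 35⁻¹ ≡ 23 (mod 67) since 35·23 = 805 ≡ 1, so λ ≡ 15·23 ≡ 10.
  x = λ² - 34 - 34 = 100 - 68 ≡ 32; y = λ·(34 - 32) - 51 ≡ 36. → (32, 36)
2H = (32, 36).
Finally 2G + 2H:
(37, 24) + (32, 36). λ = (36 - 24)/(32 - 37) ≡ 12/62 mod 67. 62⁻¹ ≡ 40 (mod 67), so λ ≡ 11.
  x = λ² - 37 - 32 = 121 - 69 ≡ 52; y = λ·(37 - 52) - 24 ≡ 12. → (52, 12)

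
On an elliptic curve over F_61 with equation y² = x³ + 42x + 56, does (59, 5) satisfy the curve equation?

yes

y² = 5² ≡ 25; x³ + 42x + 56 = 207913 ≡ 25 (mod 61). 25 = 25.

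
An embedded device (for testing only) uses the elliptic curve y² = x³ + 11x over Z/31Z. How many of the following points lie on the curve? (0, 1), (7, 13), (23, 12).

(0, 1): 1² ≡ 1, rhs ≡ 0 → off.
(7, 13): 13² ≡ 14, rhs ≡ 17 → off.
(23, 12): 12² ≡ 20, rhs ≡ 20 → on.

1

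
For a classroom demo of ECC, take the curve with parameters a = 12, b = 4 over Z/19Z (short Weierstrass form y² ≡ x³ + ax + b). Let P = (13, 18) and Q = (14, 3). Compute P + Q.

(8, 2)

(13, 18) + (14, 3). λ = (3 - 18)/(14 - 13) ≡ 4/1 mod 19. 1⁻¹ ≡ 1 (mod 19), so λ ≡ 4.
  x = λ² - 13 - 14 = 16 - 27 ≡ 8; y = λ·(13 - 8) - 18 ≡ 2. → (8, 2)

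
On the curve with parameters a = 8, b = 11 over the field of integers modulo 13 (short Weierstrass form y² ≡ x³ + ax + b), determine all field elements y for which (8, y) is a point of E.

none

x³ + 8x + 11 = 587 ≡ 2 (mod 13).
2 is a non-residue mod 13; no y exists.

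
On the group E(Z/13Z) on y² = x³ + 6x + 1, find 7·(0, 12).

Write G = (0, 12).
Repeated addition: build up to 7G.
2G: tangent at (0, 12): λ = (3·0² + 6)/(2·12) ≡ 6/11. 11⁻¹ ≡ 6 (mod 13), so λ ≡ 6·6 ≡ 10.
  x = λ² - 0 - 0 = 100 - 0 ≡ 9; y = λ·(0 - 9) - 12 ≡ 2. → (9, 2)
3G: (9, 2) + (0, 12). λ = (12 - 2)/(0 - 9) ≡ 10/4 mod 13. 4⁻¹ ≡ 10 (mod 13) since 4·10 = 40 ≡ 1, so λ ≡ 9.
  x = λ² - 9 - 0 = 81 - 9 ≡ 7; y = λ·(9 - 7) - 2 ≡ 3. → (7, 3)
4G: (7, 3) + (0, 12). λ = (12 - 3)/(0 - 7) ≡ 9/6 mod 13. 6⁻¹ ≡ 11 (mod 13) since 6·11 = 66 ≡ 1, so λ ≡ 8.
  x = λ² - 7 - 0 = 64 - 7 ≡ 5; y = λ·(7 - 5) - 3 ≡ 0. → (5, 0)
5G: (5, 0) + (0, 12). λ = (12 - 0)/(0 - 5) ≡ 12/8 mod 13. 8⁻¹ ≡ 5 (mod 13), so λ ≡ 8.
  x = λ² - 5 - 0 = 64 - 5 ≡ 7; y = λ·(5 - 7) - 0 ≡ 10. → (7, 10)
6G: (7, 10) + (0, 12). λ = (12 - 10)/(0 - 7) ≡ 2/6 mod 13. 6⁻¹ ≡ 11 (mod 13) since 6·11 = 66 ≡ 1, so λ ≡ 9.
  x = λ² - 7 - 0 = 81 - 7 ≡ 9; y = λ·(7 - 9) - 10 ≡ 11. → (9, 11)
7G: (9, 11) + (0, 12). λ = (12 - 11)/(0 - 9) ≡ 1/4 mod 13. 4⁻¹ ≡ 10 (mod 13), so λ ≡ 10.
  x = λ² - 9 - 0 = 100 - 9 ≡ 0; y = λ·(9 - 0) - 11 ≡ 1. → (0, 1)

(0, 1)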